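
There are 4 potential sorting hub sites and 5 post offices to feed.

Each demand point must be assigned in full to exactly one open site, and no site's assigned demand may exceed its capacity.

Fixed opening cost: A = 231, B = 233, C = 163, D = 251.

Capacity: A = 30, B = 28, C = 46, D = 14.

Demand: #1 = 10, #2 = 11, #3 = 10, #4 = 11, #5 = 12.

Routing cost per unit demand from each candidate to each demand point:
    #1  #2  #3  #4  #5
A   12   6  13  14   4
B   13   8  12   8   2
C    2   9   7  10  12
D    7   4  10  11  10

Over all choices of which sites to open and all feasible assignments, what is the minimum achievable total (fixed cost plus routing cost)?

Open {B, C}; cheapest assignment that respects the capacities:
  B (cap 28, load 23): #4, #5 — cost 11×8 + 12×2 = 112
  C (cap 46, load 31): #1, #2, #3 — cost 10×2 + 11×9 + 10×7 = 189
  Shipping 301, fixed 396 → total 697.
  Any other capacity-feasible assignment to {B, C} ships for at least 301.
Compare {A, C}: its best feasible assignment gives total 708.
Compare {C, D}: its best feasible assignment gives total 802.
Every other set of open sites that can feasibly serve all demand totals ≥ 708 even under its best assignment. Minimum: 697.

697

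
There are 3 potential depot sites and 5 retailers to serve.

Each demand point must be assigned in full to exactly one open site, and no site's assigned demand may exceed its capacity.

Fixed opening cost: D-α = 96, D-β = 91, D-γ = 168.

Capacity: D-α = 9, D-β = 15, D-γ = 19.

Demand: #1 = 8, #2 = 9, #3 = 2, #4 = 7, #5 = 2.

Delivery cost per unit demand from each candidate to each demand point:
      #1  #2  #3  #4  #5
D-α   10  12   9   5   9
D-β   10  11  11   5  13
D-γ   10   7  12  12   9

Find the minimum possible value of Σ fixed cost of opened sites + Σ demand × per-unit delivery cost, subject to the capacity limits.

477

Open {D-β, D-γ}; cheapest assignment that respects the capacities:
  D-β (cap 15, load 9): #3, #4 — cost 2×11 + 7×5 = 57
  D-γ (cap 19, load 19): #1, #2, #5 — cost 8×10 + 9×7 + 2×9 = 161
  Shipping 218, fixed 259 → total 477.
  Any other capacity-feasible assignment to {D-β, D-γ} ships for at least 218.
Compare {D-α, D-γ}: its best feasible assignment gives total 478.
Compare {D-α, D-β, D-γ}: its best feasible assignment gives total 569.
Every other set of open sites that can feasibly serve all demand totals ≥ 478 even under its best assignment. Minimum: 477.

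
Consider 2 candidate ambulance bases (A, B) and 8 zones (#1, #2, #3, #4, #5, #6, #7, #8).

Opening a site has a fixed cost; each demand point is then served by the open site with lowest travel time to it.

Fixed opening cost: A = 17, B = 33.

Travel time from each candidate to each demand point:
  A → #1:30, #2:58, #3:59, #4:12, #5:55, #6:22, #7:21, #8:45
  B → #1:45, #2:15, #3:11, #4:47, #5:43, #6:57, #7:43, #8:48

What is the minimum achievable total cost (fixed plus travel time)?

249

Open {A, B}: assign each demand point to its cheapest open site.
  #1→A 30, #2→B 15, #3→B 11, #4→A 12, #5→B 43, #6→A 22, #7→A 21, #8→A 45
  travel time 199, fixed 50 → total 249.
Compare {A}: travel time 302 + fixed 17 = 319.
Compare {B}: travel time 309 + fixed 33 = 342.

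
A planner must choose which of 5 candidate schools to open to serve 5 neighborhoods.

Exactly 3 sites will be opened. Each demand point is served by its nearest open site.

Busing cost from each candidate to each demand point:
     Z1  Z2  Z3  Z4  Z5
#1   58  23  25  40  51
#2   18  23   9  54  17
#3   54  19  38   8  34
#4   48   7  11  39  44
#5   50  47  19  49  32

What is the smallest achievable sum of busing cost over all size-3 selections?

59

Open {#2, #3, #4}.
  Z1→#2 18, Z2→#4 7, Z3→#2 9, Z4→#3 8, Z5→#2 17  ⇒ total 59.
Compare {#1, #2, #3}: total 71.
Compare {#2, #3, #5}: total 71.
No size-3 selection does better; minimum is 59.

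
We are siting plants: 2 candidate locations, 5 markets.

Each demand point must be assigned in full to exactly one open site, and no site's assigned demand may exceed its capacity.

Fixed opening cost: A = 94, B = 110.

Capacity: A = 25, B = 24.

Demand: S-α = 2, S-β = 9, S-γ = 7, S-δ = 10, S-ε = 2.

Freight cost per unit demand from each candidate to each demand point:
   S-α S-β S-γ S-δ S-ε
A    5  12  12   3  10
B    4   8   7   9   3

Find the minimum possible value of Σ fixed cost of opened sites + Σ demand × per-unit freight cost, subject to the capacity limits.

Open {A, B}; cheapest assignment that respects the capacities:
  A (cap 25, load 10): S-δ — cost 10×3 = 30
  B (cap 24, load 20): S-α, S-β, S-γ, S-ε — cost 2×4 + 9×8 + 7×7 + 2×3 = 135
  Shipping 165, fixed 204 → total 369.
  Any other capacity-feasible assignment to {A, B} ships for at least 165.
Total demand is 30 and no other set of sites has combined capacity ≥ 30, so {A, B} is the only feasible choice of open sites. Minimum: 369.

369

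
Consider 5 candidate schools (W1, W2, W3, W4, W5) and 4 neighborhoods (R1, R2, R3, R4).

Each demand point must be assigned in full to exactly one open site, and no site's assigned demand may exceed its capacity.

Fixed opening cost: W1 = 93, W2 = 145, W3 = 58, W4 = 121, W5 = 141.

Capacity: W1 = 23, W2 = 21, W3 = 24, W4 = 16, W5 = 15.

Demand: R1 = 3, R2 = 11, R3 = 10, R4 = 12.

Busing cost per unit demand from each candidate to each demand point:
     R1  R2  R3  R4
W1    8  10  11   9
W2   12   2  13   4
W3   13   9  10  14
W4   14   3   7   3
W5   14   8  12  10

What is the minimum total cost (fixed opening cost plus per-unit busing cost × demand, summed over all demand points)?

Open {W3, W4}; cheapest assignment that respects the capacities:
  W3 (cap 24, load 24): R1, R2, R3 — cost 3×13 + 11×9 + 10×10 = 238
  W4 (cap 16, load 12): R4 — cost 12×3 = 36
  Shipping 274, fixed 179 → total 453.
  Any other capacity-feasible assignment to {W3, W4} ships for at least 274.
Compare {W1, W3}: its best feasible assignment gives total 482.
Compare {W2, W3}: its best feasible assignment gives total 486.
Every other set of open sites that can feasibly serve all demand totals ≥ 482 even under its best assignment. Minimum: 453.

453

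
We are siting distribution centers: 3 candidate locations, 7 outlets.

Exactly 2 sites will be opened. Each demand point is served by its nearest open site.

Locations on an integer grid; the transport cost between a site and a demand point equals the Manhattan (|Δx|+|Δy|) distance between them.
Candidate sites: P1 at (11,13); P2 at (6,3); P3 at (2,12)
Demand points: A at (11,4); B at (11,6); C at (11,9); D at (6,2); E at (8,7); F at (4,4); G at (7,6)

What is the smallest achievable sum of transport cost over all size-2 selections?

Open {P1, P2}.
  A→P2 6, B→P1 7, C→P1 4, D→P2 1, E→P2 6, F→P2 3, G→P2 4  ⇒ total 31.
Compare {P2, P3}: total 39.
Compare {P1, P3}: total 64.

31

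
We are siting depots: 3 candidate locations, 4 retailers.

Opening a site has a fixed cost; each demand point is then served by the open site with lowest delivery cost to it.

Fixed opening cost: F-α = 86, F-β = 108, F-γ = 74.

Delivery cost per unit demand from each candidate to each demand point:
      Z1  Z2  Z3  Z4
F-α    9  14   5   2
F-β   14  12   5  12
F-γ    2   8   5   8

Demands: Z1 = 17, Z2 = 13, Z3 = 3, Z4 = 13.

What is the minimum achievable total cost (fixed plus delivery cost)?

Open {F-γ}: assign each demand point to its cheapest open site.
  Z1→F-γ 17×2=34, Z2→F-γ 13×8=104, Z3→F-γ 3×5=15, Z4→F-γ 13×8=104
  delivery cost 257, fixed 74 → total 331.
Compare {F-α, F-γ}: delivery cost 179 + fixed 160 = 339.
Compare {F-β, F-γ}: delivery cost 257 + fixed 182 = 439.
Compare {F-α, F-β, F-γ}: delivery cost 179 + fixed 268 = 447.
All other subsets cost ≥ 339. Minimum total cost: 331.

331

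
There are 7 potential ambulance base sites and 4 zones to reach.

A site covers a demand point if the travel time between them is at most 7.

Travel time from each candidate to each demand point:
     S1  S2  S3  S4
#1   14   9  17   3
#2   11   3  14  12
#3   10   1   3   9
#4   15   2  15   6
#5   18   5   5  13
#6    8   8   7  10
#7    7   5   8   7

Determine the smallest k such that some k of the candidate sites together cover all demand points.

Coverage sets (demand points within 7 of each site):
  #1: {S4}
  #2: {S2}
  #3: {S2, S3}
  #4: {S2, S4}
  #5: {S2, S3}
  #6: {S3}
  #7: {S1, S2, S4}
No single site covers all 4 demand points.
But {#3, #7} covers everything, so the minimum is 2.

2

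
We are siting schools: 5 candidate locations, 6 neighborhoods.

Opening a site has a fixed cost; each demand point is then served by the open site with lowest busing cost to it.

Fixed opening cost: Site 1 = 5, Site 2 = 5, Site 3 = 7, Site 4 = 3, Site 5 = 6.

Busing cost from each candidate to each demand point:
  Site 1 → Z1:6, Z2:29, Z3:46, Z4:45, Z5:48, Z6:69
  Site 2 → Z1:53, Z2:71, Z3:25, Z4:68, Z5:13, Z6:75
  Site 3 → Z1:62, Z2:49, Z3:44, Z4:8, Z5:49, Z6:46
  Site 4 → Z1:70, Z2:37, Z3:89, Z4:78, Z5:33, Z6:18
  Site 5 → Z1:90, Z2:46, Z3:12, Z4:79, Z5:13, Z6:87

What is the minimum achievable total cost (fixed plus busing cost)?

107

Open {Site 1, Site 3, Site 4, Site 5}: assign each demand point to its cheapest open site.
  Z1→Site 1 6, Z2→Site 1 29, Z3→Site 5 12, Z4→Site 3 8, Z5→Site 5 13, Z6→Site 4 18
  busing cost 86, fixed 21 → total 107.
Compare {Site 1, Site 2, Site 3, Site 4, Site 5}: busing cost 86 + fixed 26 = 112.
Compare {Site 1, Site 2, Site 3, Site 4}: busing cost 99 + fixed 20 = 119.
Compare {Site 1, Site 3, Site 5}: busing cost 114 + fixed 18 = 132.
All other subsets cost ≥ 112. Minimum total cost: 107.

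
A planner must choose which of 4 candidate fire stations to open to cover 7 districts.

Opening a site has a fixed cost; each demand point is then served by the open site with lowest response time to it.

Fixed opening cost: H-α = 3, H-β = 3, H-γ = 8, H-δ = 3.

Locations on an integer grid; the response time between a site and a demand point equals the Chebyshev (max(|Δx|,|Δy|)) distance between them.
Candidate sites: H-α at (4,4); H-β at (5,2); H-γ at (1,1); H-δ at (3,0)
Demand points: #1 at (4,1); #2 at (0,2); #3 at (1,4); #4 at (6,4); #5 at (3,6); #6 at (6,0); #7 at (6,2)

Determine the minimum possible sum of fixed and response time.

21

Open {H-α, H-β}: assign each demand point to its cheapest open site.
  #1→H-β 1, #2→H-α 4, #3→H-α 3, #4→H-α 2, #5→H-α 2, #6→H-β 2, #7→H-β 1
  response time 15, fixed 6 → total 21.
Compare {H-β}: response time 19 + fixed 3 = 22.
Compare {H-α, H-δ}: response time 16 + fixed 6 = 22.
Compare {H-α}: response time 20 + fixed 3 = 23.
All other subsets cost ≥ 22. Minimum total cost: 21.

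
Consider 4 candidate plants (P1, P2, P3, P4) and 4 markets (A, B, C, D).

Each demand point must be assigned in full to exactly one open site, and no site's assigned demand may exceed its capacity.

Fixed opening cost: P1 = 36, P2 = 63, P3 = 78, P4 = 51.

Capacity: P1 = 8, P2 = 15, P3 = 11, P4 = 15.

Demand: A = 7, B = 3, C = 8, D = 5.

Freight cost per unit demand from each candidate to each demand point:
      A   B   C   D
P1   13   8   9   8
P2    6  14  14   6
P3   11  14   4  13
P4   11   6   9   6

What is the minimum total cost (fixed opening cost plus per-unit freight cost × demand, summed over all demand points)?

Open {P2, P4}; cheapest assignment that respects the capacities:
  P2 (cap 15, load 12): A, D — cost 7×6 + 5×6 = 72
  P4 (cap 15, load 11): B, C — cost 3×6 + 8×9 = 90
  Shipping 162, fixed 114 → total 276.
  Any other capacity-feasible assignment to {P2, P4} ships for at least 162.
Compare {P1, P4}: its best feasible assignment gives total 284.
Compare {P1, P2}: its best feasible assignment gives total 285.
Every other set of open sites that can feasibly serve all demand totals ≥ 284 even under its best assignment. Minimum: 276.

276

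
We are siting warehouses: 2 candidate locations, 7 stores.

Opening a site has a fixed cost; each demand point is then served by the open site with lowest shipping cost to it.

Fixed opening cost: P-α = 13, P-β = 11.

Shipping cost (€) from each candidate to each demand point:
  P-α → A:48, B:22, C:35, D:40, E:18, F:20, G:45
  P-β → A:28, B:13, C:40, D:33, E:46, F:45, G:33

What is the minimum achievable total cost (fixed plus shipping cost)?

204

Open {P-α, P-β}: assign each demand point to its cheapest open site.
  A→P-β 28, B→P-β 13, C→P-α 35, D→P-β 33, E→P-α 18, F→P-α 20, G→P-β 33
  shipping cost 180, fixed 24 → total 204.
Compare {P-α}: shipping cost 228 + fixed 13 = 241.
Compare {P-β}: shipping cost 238 + fixed 11 = 249.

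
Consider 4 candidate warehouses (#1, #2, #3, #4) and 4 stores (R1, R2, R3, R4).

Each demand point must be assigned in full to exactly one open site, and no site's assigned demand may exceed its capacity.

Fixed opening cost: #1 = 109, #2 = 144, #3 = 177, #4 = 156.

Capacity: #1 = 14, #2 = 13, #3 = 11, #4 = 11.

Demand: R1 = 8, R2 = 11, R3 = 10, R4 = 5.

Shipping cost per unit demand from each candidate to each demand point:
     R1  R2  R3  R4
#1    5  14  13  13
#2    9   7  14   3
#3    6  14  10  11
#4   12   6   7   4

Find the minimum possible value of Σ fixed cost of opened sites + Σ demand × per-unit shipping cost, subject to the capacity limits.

Open {#1, #2, #4}; cheapest assignment that respects the capacities:
  #1 (cap 14, load 13): R1, R4 — cost 8×5 + 5×13 = 105
  #2 (cap 13, load 11): R2 — cost 11×7 = 77
  #4 (cap 11, load 10): R3 — cost 10×7 = 70
  Shipping 252, fixed 409 → total 661.
  Any other capacity-feasible assignment to {#1, #2, #4} ships for at least 252.
Compare {#1, #2, #3}: its best feasible assignment gives total 712.
Compare {#1, #3, #4}: its best feasible assignment gives total 713.
Every other set of open sites that can feasibly serve all demand totals ≥ 712 even under its best assignment. Minimum: 661.

661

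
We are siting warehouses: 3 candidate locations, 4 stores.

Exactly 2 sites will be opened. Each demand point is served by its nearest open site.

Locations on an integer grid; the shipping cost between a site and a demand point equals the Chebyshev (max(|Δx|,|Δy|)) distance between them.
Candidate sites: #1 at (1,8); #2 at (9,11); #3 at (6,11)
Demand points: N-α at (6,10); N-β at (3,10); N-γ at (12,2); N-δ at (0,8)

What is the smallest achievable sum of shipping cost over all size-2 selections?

13

Open {#1, #3}.
  N-α→#3 1, N-β→#1 2, N-γ→#3 9, N-δ→#1 1  ⇒ total 13.
Compare {#1, #2}: total 15.
Compare {#2, #3}: total 19.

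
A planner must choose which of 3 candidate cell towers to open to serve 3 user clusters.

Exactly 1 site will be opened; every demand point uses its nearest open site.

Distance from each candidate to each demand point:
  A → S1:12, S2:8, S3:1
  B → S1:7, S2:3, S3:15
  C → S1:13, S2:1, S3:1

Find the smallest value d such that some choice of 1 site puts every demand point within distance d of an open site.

12

Open {A}.
  Farthest demand point is S1 at distance 12 (to A); all others are ≤ 12.
With {C} the worst case is 13.
With {B} the worst case is 15.
No size-1 selection achieves below 12.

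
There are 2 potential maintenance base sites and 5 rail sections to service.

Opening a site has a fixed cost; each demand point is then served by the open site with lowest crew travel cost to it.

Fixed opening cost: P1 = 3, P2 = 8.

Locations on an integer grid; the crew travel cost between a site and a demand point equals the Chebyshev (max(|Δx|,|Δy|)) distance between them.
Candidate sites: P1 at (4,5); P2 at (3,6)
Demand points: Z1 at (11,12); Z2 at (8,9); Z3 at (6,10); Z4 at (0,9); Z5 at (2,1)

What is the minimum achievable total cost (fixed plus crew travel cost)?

Open {P1}: assign each demand point to its cheapest open site.
  Z1→P1 7, Z2→P1 4, Z3→P1 5, Z4→P1 4, Z5→P1 4
  crew travel cost 24, fixed 3 → total 27.
Compare {P2}: crew travel cost 25 + fixed 8 = 33.
Compare {P1, P2}: crew travel cost 22 + fixed 11 = 33.

27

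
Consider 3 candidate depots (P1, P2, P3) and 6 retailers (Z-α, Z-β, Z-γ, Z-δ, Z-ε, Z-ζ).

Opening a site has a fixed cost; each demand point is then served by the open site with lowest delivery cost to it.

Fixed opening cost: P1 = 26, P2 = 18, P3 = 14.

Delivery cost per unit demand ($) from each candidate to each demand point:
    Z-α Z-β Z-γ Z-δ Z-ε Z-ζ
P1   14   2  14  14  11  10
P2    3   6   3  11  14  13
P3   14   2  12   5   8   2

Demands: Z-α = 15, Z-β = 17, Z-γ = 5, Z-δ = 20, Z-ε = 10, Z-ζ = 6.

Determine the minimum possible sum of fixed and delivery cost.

Open {P2, P3}: assign each demand point to its cheapest open site.
  Z-α→P2 15×3=45, Z-β→P3 17×2=34, Z-γ→P2 5×3=15, Z-δ→P3 20×5=100, Z-ε→P3 10×8=80, Z-ζ→P3 6×2=12
  delivery cost 286, fixed 32 → total 318.
Compare {P1, P2, P3}: delivery cost 286 + fixed 58 = 344.
Compare {P3}: delivery cost 496 + fixed 14 = 510.
Compare {P1, P2}: delivery cost 484 + fixed 44 = 528.
All other subsets cost ≥ 344. Minimum total cost: 318.

318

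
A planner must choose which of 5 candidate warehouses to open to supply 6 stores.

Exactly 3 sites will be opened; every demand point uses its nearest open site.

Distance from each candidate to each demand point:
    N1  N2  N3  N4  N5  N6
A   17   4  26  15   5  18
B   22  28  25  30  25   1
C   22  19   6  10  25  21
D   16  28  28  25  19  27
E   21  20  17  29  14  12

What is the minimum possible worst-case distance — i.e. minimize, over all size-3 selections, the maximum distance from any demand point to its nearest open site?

17

Open {A, B, C}.
  Farthest demand point is N1 at distance 17 (to A); all others are ≤ 17.
With {A, B, E} the worst case is 17.
With {A, C, E} the worst case is 17.
No size-3 selection achieves below 17.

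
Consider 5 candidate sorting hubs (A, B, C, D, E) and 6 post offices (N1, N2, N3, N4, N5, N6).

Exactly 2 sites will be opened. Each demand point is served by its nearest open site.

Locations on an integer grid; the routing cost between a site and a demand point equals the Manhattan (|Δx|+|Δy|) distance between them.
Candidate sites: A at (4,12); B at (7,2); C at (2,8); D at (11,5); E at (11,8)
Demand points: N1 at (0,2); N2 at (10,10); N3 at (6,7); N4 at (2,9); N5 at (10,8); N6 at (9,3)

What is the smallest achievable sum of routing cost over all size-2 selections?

Open {C, E}.
  N1→C 8, N2→E 3, N3→C 5, N4→C 1, N5→E 1, N6→E 7  ⇒ total 25.
Compare {C, D}: total 28.
Compare {B, E}: total 30.
No size-2 selection does better; minimum is 25.

25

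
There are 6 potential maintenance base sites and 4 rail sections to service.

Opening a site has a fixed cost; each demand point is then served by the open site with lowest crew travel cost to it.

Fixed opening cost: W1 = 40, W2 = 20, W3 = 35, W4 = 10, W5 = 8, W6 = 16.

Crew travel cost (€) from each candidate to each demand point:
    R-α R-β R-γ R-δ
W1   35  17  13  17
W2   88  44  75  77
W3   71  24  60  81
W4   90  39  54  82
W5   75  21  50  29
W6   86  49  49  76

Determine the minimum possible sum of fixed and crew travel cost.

122

Open {W1}: assign each demand point to its cheapest open site.
  R-α→W1 35, R-β→W1 17, R-γ→W1 13, R-δ→W1 17
  crew travel cost 82, fixed 40 → total 122.
Compare {W1, W5}: crew travel cost 82 + fixed 48 = 130.
Compare {W1, W4}: crew travel cost 82 + fixed 50 = 132.
Compare {W1, W6}: crew travel cost 82 + fixed 56 = 138.
All other subsets cost ≥ 130. Minimum total cost: 122.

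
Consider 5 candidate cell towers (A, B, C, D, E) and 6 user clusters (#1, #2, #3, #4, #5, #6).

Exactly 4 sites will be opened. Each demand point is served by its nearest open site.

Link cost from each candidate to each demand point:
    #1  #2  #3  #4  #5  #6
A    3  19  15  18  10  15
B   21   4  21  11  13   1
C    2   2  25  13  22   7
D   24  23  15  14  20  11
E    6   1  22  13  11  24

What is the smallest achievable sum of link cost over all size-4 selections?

Open {A, B, C, E}.
  #1→C 2, #2→E 1, #3→A 15, #4→B 11, #5→A 10, #6→B 1  ⇒ total 40.
Compare {A, B, C, D}: total 41.
Compare {A, B, D, E}: total 41.
No size-4 selection does better; minimum is 40.

40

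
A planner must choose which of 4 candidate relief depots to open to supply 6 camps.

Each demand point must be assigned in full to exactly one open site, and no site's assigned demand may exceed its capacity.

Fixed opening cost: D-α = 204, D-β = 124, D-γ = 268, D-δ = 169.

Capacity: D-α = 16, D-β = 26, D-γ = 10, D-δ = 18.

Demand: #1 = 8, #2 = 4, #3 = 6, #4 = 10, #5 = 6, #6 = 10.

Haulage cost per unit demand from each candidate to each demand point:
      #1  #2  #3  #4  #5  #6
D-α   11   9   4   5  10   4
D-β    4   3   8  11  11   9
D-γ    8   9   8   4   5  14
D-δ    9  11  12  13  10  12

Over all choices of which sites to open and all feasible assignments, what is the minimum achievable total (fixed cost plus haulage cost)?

Open {D-β, D-δ}; cheapest assignment that respects the capacities:
  D-β (cap 26, load 26): #2, #3, #5, #6 — cost 4×3 + 6×8 + 6×11 + 10×9 = 216
  D-δ (cap 18, load 18): #1, #4 — cost 8×9 + 10×13 = 202
  Shipping 418, fixed 293 → total 711.
  Any other capacity-feasible assignment to {D-β, D-δ} ships for at least 418.
Compare {D-α, D-β, D-δ}: its best feasible assignment gives total 765.
Compare {D-α, D-β, D-γ}: its best feasible assignment gives total 810.
Every other set of open sites that can feasibly serve all demand totals ≥ 765 even under its best assignment. Minimum: 711.

711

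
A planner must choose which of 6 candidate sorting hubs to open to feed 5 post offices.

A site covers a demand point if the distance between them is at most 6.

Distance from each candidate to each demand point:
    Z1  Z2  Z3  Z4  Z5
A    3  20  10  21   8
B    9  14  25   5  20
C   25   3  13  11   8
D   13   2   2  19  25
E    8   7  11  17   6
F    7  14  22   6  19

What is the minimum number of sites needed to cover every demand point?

Coverage sets (demand points within 6 of each site):
  A: {Z1}
  B: {Z4}
  C: {Z2}
  D: {Z2, Z3}
  E: {Z5}
  F: {Z4}
No 3 sites suffice: every size-3 union leaves at least one demand point uncovered.
But {A, B, D, E} covers everything, so the minimum is 4.

4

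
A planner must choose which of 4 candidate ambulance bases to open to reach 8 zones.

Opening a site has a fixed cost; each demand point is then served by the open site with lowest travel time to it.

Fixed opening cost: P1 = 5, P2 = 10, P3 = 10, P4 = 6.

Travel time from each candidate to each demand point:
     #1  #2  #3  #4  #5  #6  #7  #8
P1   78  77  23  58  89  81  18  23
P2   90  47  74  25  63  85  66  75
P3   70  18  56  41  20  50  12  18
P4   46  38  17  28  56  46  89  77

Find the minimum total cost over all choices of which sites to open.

221

Open {P3, P4}: assign each demand point to its cheapest open site.
  #1→P4 46, #2→P3 18, #3→P4 17, #4→P4 28, #5→P3 20, #6→P4 46, #7→P3 12, #8→P3 18
  travel time 205, fixed 16 → total 221.
Compare {P1, P3, P4}: travel time 205 + fixed 21 = 226.
Compare {P2, P3, P4}: travel time 202 + fixed 26 = 228.
Compare {P1, P2, P3, P4}: travel time 202 + fixed 31 = 233.
All other subsets cost ≥ 226. Minimum total cost: 221.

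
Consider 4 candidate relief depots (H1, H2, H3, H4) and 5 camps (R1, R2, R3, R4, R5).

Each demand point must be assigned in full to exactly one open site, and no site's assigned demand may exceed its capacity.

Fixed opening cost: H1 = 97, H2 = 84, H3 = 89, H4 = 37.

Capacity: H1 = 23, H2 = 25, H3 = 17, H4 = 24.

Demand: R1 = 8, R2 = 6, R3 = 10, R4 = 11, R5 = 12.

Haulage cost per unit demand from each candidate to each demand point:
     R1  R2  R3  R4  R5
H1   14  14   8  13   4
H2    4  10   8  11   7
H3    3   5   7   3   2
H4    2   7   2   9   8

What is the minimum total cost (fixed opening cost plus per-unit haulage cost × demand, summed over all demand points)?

370

Open {H1, H3, H4}; cheapest assignment that respects the capacities:
  H1 (cap 23, load 12): R5 — cost 12×4 = 48
  H3 (cap 17, load 17): R2, R4 — cost 6×5 + 11×3 = 63
  H4 (cap 24, load 18): R1, R3 — cost 8×2 + 10×2 = 36
  Shipping 147, fixed 223 → total 370.
  Any other capacity-feasible assignment to {H1, H3, H4} ships for at least 147.
Compare {H2, H3, H4}: its best feasible assignment gives total 393.
Compare {H1, H4}: its best feasible assignment gives total 403.
Every other set of open sites that can feasibly serve all demand totals ≥ 393 even under its best assignment. Minimum: 370.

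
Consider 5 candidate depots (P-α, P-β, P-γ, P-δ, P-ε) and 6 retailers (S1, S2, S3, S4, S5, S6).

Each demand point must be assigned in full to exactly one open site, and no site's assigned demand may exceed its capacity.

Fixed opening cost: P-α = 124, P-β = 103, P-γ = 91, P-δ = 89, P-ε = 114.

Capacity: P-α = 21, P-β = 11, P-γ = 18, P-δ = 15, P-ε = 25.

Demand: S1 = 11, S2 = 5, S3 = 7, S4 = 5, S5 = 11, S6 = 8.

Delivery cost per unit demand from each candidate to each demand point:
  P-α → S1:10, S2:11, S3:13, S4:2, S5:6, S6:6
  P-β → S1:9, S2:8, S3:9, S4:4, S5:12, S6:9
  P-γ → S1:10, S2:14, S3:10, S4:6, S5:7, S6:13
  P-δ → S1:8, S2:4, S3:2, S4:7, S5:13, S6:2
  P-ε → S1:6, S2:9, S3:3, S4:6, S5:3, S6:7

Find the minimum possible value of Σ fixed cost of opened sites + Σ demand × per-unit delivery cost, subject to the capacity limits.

Open {P-β, P-δ, P-ε}; cheapest assignment that respects the capacities:
  P-β (cap 11, load 10): S2, S4 — cost 5×8 + 5×4 = 60
  P-δ (cap 15, load 15): S3, S6 — cost 7×2 + 8×2 = 30
  P-ε (cap 25, load 22): S1, S5 — cost 11×6 + 11×3 = 99
  Shipping 189, fixed 306 → total 495.
  Any other capacity-feasible assignment to {P-β, P-δ, P-ε} ships for at least 189.
Compare {P-α, P-δ, P-ε}: its best feasible assignment gives total 518.
Compare {P-γ, P-δ, P-ε}: its best feasible assignment gives total 523.
Every other set of open sites that can feasibly serve all demand totals ≥ 518 even under its best assignment. Minimum: 495.

495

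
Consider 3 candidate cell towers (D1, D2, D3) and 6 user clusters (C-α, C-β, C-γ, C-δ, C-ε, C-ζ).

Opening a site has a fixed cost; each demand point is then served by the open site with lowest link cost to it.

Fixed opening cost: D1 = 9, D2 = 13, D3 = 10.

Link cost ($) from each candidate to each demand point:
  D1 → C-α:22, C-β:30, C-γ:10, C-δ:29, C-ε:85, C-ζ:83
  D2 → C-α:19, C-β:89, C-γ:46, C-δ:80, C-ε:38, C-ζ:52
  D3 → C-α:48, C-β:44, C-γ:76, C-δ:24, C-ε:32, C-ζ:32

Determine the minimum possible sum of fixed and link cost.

Open {D1, D3}: assign each demand point to its cheapest open site.
  C-α→D1 22, C-β→D1 30, C-γ→D1 10, C-δ→D3 24, C-ε→D3 32, C-ζ→D3 32
  link cost 150, fixed 19 → total 169.
Compare {D1, D2, D3}: link cost 147 + fixed 32 = 179.
Compare {D1, D2}: link cost 178 + fixed 22 = 200.
Compare {D2, D3}: link cost 197 + fixed 23 = 220.
All other subsets cost ≥ 179. Minimum total cost: 169.

169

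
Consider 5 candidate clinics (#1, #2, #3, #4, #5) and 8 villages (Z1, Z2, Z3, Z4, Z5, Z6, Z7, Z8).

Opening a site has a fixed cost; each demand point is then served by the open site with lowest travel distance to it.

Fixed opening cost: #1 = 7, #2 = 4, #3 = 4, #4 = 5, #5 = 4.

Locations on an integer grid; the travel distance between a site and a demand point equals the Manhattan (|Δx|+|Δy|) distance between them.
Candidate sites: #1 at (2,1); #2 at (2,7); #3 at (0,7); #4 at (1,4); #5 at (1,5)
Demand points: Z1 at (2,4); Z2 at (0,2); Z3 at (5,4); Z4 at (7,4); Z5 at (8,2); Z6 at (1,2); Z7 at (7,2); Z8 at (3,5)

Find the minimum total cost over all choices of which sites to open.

41

Open {#4}: assign each demand point to its cheapest open site.
  Z1→#4 1, Z2→#4 3, Z3→#4 4, Z4→#4 6, Z5→#4 9, Z6→#4 2, Z7→#4 8, Z8→#4 3
  travel distance 36, fixed 5 → total 41.
Compare {#1, #4}: travel distance 32 + fixed 12 = 44.
Compare {#4, #5}: travel distance 35 + fixed 9 = 44.
Compare {#1, #5}: travel distance 34 + fixed 11 = 45.
All other subsets cost ≥ 44. Minimum total cost: 41.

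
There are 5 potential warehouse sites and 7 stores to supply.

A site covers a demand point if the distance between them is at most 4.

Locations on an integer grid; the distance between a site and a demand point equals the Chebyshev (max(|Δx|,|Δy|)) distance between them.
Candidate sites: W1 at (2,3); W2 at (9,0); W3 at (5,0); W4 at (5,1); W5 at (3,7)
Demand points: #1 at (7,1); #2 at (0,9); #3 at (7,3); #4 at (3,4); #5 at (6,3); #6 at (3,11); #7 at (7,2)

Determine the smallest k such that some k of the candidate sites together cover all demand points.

Coverage sets (demand points within 4 of each site):
  W1: {#4, #5}
  W2: {#1, #3, #5, #7}
  W3: {#1, #3, #4, #5, #7}
  W4: {#1, #3, #4, #5, #7}
  W5: {#2, #3, #4, #5, #6}
No single site covers all 7 demand points.
But {W2, W5} covers everything, so the minimum is 2.

2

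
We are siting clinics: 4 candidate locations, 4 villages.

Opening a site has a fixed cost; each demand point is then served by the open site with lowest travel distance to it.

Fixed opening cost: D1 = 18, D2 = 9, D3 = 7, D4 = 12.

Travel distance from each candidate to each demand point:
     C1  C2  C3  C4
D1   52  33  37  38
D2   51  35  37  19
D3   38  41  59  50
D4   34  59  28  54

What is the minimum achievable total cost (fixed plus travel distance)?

Open {D2, D4}: assign each demand point to its cheapest open site.
  C1→D4 34, C2→D2 35, C3→D4 28, C4→D2 19
  travel distance 116, fixed 21 → total 137.
Compare {D2, D3, D4}: travel distance 116 + fixed 28 = 144.
Compare {D2, D3}: travel distance 129 + fixed 16 = 145.
Compare {D2}: travel distance 142 + fixed 9 = 151.
All other subsets cost ≥ 144. Minimum total cost: 137.

137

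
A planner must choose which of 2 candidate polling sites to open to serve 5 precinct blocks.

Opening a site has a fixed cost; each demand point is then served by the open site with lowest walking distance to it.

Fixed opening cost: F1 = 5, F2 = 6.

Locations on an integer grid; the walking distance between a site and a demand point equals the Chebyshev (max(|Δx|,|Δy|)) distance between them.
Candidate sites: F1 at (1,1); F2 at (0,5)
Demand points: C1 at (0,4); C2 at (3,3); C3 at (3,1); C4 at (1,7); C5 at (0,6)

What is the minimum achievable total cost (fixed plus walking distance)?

Open {F2}: assign each demand point to its cheapest open site.
  C1→F2 1, C2→F2 3, C3→F2 4, C4→F2 2, C5→F2 1
  walking distance 11, fixed 6 → total 17.
Compare {F1, F2}: walking distance 8 + fixed 11 = 19.
Compare {F1}: walking distance 18 + fixed 5 = 23.

17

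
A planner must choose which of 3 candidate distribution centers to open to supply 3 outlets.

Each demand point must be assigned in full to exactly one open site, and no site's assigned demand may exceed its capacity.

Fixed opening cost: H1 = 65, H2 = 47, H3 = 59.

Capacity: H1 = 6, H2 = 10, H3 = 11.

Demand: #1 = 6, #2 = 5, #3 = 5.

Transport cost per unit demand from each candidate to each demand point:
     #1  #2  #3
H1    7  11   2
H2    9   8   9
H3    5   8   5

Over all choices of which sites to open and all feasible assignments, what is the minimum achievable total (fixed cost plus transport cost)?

Open {H2, H3}; cheapest assignment that respects the capacities:
  H2 (cap 10, load 5): #2 — cost 5×8 = 40
  H3 (cap 11, load 11): #1, #3 — cost 6×5 + 5×5 = 55
  Shipping 95, fixed 106 → total 201.
  Any other capacity-feasible assignment to {H2, H3} ships for at least 95.
Compare {H1, H3}: its best feasible assignment gives total 204.
Compare {H1, H2}: its best feasible assignment gives total 239.
Every other set of open sites that can feasibly serve all demand totals ≥ 204 even under its best assignment. Minimum: 201.

201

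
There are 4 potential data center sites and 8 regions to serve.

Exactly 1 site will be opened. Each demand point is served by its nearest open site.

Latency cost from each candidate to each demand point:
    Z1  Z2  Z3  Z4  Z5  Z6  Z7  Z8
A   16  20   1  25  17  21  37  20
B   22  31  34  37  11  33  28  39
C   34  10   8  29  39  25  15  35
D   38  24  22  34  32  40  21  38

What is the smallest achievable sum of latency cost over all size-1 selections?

157

Open {A}.
  Z1→A 16, Z2→A 20, Z3→A 1, Z4→A 25, Z5→A 17, Z6→A 21, Z7→A 37, Z8→A 20  ⇒ total 157.
Compare {C}: total 195.
Compare {B}: total 235.
No size-1 selection does better; minimum is 157.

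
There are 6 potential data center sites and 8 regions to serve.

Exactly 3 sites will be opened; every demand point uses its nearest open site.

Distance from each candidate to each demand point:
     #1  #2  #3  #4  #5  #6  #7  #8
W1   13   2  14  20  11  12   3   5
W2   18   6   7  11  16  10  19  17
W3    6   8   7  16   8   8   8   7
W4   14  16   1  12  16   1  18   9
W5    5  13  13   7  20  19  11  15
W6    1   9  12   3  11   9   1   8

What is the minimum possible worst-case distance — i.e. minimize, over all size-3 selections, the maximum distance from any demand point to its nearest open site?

8

Open {W1, W3, W5}.
  Farthest demand point is #5 at distance 8 (to W3); all others are ≤ 8.
With {W1, W3, W6} the worst case is 8.
With {W2, W3, W5} the worst case is 8.
No size-3 selection achieves below 8.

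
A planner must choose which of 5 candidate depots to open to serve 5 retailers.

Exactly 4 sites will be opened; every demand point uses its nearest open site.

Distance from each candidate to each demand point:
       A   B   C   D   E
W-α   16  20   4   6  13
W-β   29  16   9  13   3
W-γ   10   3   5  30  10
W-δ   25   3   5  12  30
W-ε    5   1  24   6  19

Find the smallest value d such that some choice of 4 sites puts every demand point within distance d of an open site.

Open {W-α, W-β, W-γ, W-ε}.
  Farthest demand point is D at distance 6 (to W-α); all others are ≤ 6.
With {W-α, W-β, W-δ, W-ε} the worst case is 6.
With {W-β, W-γ, W-δ, W-ε} the worst case is 6.
No size-4 selection achieves below 6.

6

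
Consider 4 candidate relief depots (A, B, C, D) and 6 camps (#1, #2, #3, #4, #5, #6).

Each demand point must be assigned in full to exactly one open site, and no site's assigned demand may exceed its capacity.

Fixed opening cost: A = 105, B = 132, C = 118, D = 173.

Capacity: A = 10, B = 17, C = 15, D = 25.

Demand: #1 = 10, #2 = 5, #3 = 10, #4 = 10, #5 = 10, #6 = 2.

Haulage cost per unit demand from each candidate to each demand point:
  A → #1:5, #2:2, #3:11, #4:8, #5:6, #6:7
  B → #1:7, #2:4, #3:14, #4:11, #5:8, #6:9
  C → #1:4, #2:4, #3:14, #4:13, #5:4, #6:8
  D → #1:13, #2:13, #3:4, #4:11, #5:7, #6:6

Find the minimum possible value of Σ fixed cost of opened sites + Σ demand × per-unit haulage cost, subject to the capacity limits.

658

Open {A, C, D}; cheapest assignment that respects the capacities:
  A (cap 10, load 10): #4 — cost 10×8 = 80
  C (cap 15, load 15): #1, #2 — cost 10×4 + 5×4 = 60
  D (cap 25, load 22): #3, #5, #6 — cost 10×4 + 10×7 + 2×6 = 122
  Shipping 262, fixed 396 → total 658.
  Any other capacity-feasible assignment to {A, C, D} ships for at least 262.
Compare {A, B, D}: its best feasible assignment gives total 702.
Compare {B, C, D}: its best feasible assignment gives total 715.
Every other set of open sites that can feasibly serve all demand totals ≥ 702 even under its best assignment. Minimum: 658.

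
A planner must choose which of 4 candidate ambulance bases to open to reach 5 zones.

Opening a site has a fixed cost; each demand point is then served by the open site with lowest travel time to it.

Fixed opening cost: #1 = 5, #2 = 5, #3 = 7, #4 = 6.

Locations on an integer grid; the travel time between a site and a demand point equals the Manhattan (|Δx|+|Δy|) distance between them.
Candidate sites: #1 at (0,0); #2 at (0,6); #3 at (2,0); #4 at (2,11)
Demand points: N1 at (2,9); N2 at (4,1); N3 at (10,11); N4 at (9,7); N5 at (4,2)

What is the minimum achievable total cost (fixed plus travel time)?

41

Open {#3, #4}: assign each demand point to its cheapest open site.
  N1→#4 2, N2→#3 3, N3→#4 8, N4→#4 11, N5→#3 4
  travel time 28, fixed 13 → total 41.
Compare {#1, #4}: travel time 32 + fixed 11 = 43.
Compare {#2, #3, #4}: travel time 27 + fixed 18 = 45.
Compare {#1, #3, #4}: travel time 28 + fixed 18 = 46.
All other subsets cost ≥ 43. Minimum total cost: 41.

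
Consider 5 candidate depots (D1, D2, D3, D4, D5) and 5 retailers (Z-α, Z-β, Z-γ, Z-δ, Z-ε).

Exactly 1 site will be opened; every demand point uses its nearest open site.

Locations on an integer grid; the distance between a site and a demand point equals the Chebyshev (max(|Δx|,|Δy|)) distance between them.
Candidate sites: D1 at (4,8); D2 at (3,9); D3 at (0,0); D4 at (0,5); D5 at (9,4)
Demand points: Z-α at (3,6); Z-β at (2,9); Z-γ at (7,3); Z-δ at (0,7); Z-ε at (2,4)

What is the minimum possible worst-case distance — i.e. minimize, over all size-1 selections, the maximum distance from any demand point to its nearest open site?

Open {D1}.
  Farthest demand point is Z-γ at distance 5 (to D1); all others are ≤ 5.
With {D2} the worst case is 6.
With {D4} the worst case is 7.
No size-1 selection achieves below 5.

5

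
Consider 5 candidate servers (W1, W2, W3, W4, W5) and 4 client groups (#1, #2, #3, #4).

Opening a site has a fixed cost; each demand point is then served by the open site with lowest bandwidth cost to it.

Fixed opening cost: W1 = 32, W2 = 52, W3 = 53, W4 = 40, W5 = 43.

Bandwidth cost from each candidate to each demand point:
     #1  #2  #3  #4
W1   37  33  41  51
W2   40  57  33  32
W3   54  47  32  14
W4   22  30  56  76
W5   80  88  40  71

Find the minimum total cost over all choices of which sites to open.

191

Open {W3, W4}: assign each demand point to its cheapest open site.
  #1→W4 22, #2→W4 30, #3→W3 32, #4→W3 14
  bandwidth cost 98, fixed 93 → total 191.
Compare {W1}: bandwidth cost 162 + fixed 32 = 194.
Compare {W3}: bandwidth cost 147 + fixed 53 = 200.
Compare {W1, W3}: bandwidth cost 116 + fixed 85 = 201.
All other subsets cost ≥ 194. Minimum total cost: 191.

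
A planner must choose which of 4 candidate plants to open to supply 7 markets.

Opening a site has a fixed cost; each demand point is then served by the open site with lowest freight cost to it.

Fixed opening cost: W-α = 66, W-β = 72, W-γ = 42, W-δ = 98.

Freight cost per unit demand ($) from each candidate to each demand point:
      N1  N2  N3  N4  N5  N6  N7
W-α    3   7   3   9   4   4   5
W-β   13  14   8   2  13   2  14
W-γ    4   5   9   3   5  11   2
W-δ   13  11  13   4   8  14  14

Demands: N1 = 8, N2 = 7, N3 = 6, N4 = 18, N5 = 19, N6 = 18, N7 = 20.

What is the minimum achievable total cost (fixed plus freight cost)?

427

Open {W-α, W-γ}: assign each demand point to its cheapest open site.
  N1→W-α 8×3=24, N2→W-γ 7×5=35, N3→W-α 6×3=18, N4→W-γ 18×3=54, N5→W-α 19×4=76, N6→W-α 18×4=72, N7→W-γ 20×2=40
  freight cost 319, fixed 108 → total 427.
Compare {W-β, W-γ}: freight cost 322 + fixed 114 = 436.
Compare {W-α, W-β, W-γ}: freight cost 265 + fixed 180 = 445.
Compare {W-α, W-β}: freight cost 339 + fixed 138 = 477.
All other subsets cost ≥ 436. Minimum total cost: 427.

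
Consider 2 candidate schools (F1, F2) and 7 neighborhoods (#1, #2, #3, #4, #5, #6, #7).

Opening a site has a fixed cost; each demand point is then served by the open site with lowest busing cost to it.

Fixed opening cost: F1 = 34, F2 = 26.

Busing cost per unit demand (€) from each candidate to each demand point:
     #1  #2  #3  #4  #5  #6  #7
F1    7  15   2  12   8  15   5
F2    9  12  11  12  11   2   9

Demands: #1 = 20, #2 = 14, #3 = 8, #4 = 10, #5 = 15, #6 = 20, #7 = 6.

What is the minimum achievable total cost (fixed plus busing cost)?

694

Open {F1, F2}: assign each demand point to its cheapest open site.
  #1→F1 20×7=140, #2→F2 14×12=168, #3→F1 8×2=16, #4→F1 10×12=120, #5→F1 15×8=120, #6→F2 20×2=40, #7→F1 6×5=30
  busing cost 634, fixed 60 → total 694.
Compare {F2}: busing cost 815 + fixed 26 = 841.
Compare {F1}: busing cost 936 + fixed 34 = 970.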